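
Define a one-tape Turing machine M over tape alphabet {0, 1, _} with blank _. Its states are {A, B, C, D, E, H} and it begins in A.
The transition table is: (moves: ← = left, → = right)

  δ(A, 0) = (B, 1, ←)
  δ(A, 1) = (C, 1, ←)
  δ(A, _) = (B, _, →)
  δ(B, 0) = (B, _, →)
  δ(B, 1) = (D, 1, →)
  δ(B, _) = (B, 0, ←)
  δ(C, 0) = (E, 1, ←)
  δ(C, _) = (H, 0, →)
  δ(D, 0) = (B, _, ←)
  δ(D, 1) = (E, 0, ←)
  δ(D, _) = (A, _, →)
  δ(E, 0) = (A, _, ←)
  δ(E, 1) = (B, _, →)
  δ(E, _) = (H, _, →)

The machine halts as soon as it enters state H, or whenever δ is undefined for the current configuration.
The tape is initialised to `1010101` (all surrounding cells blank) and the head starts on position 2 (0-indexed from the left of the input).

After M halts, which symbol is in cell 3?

_

A | 10[1]0101   read 1 → write 1, move ←, go to C
C | 1[0]10101   read 0 → write 1, move ←, go to E
E | [1]110101   read 1 → write _, move →, go to B
B | _[1]10101   read 1 → write 1, move →, go to D
D | _1[1]0101   read 1 → write 0, move ←, go to E
E | _[1]00101   read 1 → write _, move →, go to B
B | __[0]0101   read 0 → write _, move →, go to B
B | ___[0]101   read 0 → write _, move →, go to B
B | ____[1]01   read 1 → write 1, move →, go to D
D | ____1[0]1   read 0 → write _, move ←, go to B
B | ____[1]_1   read 1 → write 1, move →, go to D
D | ____1[_]1   read _ → write _, move →, go to A
A | ____1_[1]   read 1 → write 1, move ←, go to C
C | ____1[_]1   read _ → write 0, move →, go to H
H | ____10[1]
Cell 3 holds _ when M halts.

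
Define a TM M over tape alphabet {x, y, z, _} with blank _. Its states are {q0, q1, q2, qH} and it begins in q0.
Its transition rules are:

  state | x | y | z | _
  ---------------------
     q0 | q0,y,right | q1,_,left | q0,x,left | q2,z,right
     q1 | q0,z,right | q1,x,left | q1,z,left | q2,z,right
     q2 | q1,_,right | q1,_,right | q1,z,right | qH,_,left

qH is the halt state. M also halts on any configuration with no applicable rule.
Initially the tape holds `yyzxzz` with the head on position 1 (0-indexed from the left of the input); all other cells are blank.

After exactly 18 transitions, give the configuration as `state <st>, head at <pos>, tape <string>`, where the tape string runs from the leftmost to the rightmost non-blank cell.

state q1, head at 3, tape zz_zy_x

q0 | _y[y]zxzz   read y → write _, move left, go to q1
q1 | _[y]_zxzz   read y → write x, move left, go to q1
q1 | [_]x_zxzz   read _ → write z, move right, go to q2
q2 | z[x]_zxzz   read x → write _, move right, go to q1
q1 | z_[_]zxzz   read _ → write z, move right, go to q2
q2 | z_z[z]xzz   read z → write z, move right, go to q1
q1 | z_zz[x]zz   read x → write z, move right, go to q0
q0 | z_zzz[z]z   read z → write x, move left, go to q0
q0 | z_zz[z]xz   read z → write x, move left, go to q0
q0 | z_z[z]xxz   read z → write x, move left, go to q0
q0 | z_[z]xxxz   read z → write x, move left, go to q0
q0 | z[_]xxxxz   read _ → write z, move right, go to q2
q2 | zz[x]xxxz   read x → write _, move right, go to q1
q1 | zz_[x]xxz   read x → write z, move right, go to q0
q0 | zz_z[x]xz   read x → write y, move right, go to q0
q0 | zz_zy[x]z   read x → write y, move right, go to q0
q0 | zz_zyy[z]   read z → write x, move left, go to q0
q0 | zz_zy[y]x   read y → write _, move left, go to q1
q1 | zz_z[y]_x
After 18 steps: state q1, head at 3, tape zz_zy_x.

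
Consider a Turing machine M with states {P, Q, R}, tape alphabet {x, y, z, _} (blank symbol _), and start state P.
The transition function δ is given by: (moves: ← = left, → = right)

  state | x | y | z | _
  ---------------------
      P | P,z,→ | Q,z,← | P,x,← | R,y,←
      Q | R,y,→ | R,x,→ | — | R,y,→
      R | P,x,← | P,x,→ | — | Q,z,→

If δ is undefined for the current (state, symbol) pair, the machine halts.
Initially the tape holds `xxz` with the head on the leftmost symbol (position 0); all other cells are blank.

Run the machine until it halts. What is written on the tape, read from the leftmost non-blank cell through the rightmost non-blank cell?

zzzzzy

P | __[x]xz_   read x → write z, move →, go to P
P | __z[x]z_   read x → write z, move →, go to P
P | __zz[z]_   read z → write x, move ←, go to P
P | __z[z]x_   read z → write x, move ←, go to P
P | __[z]xx_   read z → write x, move ←, go to P
P | _[_]xxx_   read _ → write y, move ←, go to R
R | [_]yxxx_   read _ → write z, move →, go to Q
Q | z[y]xxx_   read y → write x, move →, go to R
R | zx[x]xx_   read x → write x, move ←, go to P
P | z[x]xxx_   read x → write z, move →, go to P
P | zz[x]xx_   read x → write z, move →, go to P
P | zzz[x]x_   read x → write z, move →, go to P
P | zzzz[x]_   read x → write z, move →, go to P
P | zzzzz[_]   read _ → write y, move ←, go to R
R | zzzz[z]y
The non-blank tape span at halt is zzzzzy.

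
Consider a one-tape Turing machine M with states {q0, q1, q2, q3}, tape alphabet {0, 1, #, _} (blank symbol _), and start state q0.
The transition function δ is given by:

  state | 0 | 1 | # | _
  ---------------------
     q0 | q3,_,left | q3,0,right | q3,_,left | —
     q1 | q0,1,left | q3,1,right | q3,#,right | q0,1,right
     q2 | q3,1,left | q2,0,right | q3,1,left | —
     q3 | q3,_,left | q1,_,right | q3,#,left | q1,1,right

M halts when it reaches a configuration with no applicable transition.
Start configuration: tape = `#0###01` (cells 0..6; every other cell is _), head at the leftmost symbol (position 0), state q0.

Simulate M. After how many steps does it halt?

q0 | _[#]0###01___   read # → write _, move left, go to q3
q3 | [_]_0###01___   read _ → write 1, move right, go to q1
q1 | 1[_]0###01___   read _ → write 1, move right, go to q0
q0 | 11[0]###01___   read 0 → write _, move left, go to q3
q3 | 1[1]_###01___   read 1 → write _, move right, go to q1
q1 | 1_[_]###01___   read _ → write 1, move right, go to q0
q0 | 1_1[#]##01___   read # → write _, move left, go to q3
q3 | 1_[1]_##01___   read 1 → write _, move right, go to q1
q1 | 1__[_]##01___   read _ → write 1, move right, go to q0
q0 | 1__1[#]#01___   read # → write _, move left, go to q3
q3 | 1__[1]_#01___   read 1 → write _, move right, go to q1
q1 | 1___[_]#01___   read _ → write 1, move right, go to q0
q0 | 1___1[#]01___   read # → write _, move left, go to q3
q3 | 1___[1]_01___   read 1 → write _, move right, go to q1
q1 | 1____[_]01___   read _ → write 1, move right, go to q0
q0 | 1____1[0]1___   read 0 → write _, move left, go to q3
q3 | 1____[1]_1___   read 1 → write _, move right, go to q1
q1 | 1_____[_]1___   read _ → write 1, move right, go to q0
q0 | 1_____1[1]___   read 1 → write 0, move right, go to q3
q3 | 1_____10[_]__   read _ → write 1, move right, go to q1
q1 | 1_____101[_]_   read _ → write 1, move right, go to q0
q0 | 1_____1011[_]
M halts after 21 transitions.

21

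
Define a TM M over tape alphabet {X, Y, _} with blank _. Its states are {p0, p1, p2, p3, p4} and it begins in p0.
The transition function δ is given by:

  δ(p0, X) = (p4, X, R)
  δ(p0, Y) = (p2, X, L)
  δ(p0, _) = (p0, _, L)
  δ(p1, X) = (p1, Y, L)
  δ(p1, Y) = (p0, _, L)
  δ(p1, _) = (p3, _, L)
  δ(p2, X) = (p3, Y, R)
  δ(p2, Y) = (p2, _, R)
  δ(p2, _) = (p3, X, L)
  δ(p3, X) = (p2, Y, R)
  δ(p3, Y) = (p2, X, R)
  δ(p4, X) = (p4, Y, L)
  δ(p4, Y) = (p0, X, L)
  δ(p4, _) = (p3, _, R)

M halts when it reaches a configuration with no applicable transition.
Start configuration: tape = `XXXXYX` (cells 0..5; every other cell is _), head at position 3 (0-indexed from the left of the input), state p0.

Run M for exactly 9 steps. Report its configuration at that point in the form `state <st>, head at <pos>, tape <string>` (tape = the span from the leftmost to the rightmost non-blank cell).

state p3, head at 0, tape YYYYYX

p0 | _XXX[X]YX   read X → write X, move R, go to p4
p4 | _XXXX[Y]X   read Y → write X, move L, go to p0
p0 | _XXX[X]XX   read X → write X, move R, go to p4
p4 | _XXXX[X]X   read X → write Y, move L, go to p4
p4 | _XXX[X]YX   read X → write Y, move L, go to p4
p4 | _XX[X]YYX   read X → write Y, move L, go to p4
p4 | _X[X]YYYX   read X → write Y, move L, go to p4
p4 | _[X]YYYYX   read X → write Y, move L, go to p4
p4 | [_]YYYYYX   read _ → write _, move R, go to p3
p3 | _[Y]YYYYX
After 9 steps: state p3, head at 0, tape YYYYYX.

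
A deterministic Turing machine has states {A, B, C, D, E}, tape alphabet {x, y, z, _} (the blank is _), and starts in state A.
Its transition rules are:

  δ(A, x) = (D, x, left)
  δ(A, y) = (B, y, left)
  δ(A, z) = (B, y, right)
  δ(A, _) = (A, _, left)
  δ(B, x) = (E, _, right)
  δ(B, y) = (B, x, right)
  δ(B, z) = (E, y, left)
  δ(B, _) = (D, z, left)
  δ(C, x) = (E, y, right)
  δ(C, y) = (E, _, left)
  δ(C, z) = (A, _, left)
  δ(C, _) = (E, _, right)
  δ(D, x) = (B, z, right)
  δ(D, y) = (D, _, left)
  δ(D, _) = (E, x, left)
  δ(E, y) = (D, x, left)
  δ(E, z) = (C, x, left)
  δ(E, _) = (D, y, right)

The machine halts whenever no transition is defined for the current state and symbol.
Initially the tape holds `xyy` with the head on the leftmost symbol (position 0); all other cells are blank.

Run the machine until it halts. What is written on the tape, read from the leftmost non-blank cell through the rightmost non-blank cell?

state=A head=0 tape=_____[x]yy   (A,x)→(D,x,left)
state=D head=-1 tape=____[_]xyy   (D,_)→(E,x,left)
state=E head=-2 tape=___[_]xxyy   (E,_)→(D,y,right)
state=D head=-1 tape=___y[x]xyy   (D,x)→(B,z,right)
state=B head=0 tape=___yz[x]yy   (B,x)→(E,_,right)
state=E head=1 tape=___yz_[y]y   (E,y)→(D,x,left)
state=D head=0 tape=___yz[_]xy   (D,_)→(E,x,left)
state=E head=-1 tape=___y[z]xxy   (E,z)→(C,x,left)
state=C head=-2 tape=___[y]xxxy   (C,y)→(E,_,left)
state=E head=-3 tape=__[_]_xxxy   (E,_)→(D,y,right)
state=D head=-2 tape=__y[_]xxxy   (D,_)→(E,x,left)
state=E head=-3 tape=__[y]xxxxy   (E,y)→(D,x,left)
state=D head=-4 tape=_[_]xxxxxy   (D,_)→(E,x,left)
state=E head=-5 tape=[_]xxxxxxy   (E,_)→(D,y,right)
state=D head=-4 tape=y[x]xxxxxy   (D,x)→(B,z,right)
state=B head=-3 tape=yz[x]xxxxy   (B,x)→(E,_,right)
state=E head=-2 tape=yz_[x]xxxy
The non-blank tape span at halt is yz_xxxxy.

yz_xxxxy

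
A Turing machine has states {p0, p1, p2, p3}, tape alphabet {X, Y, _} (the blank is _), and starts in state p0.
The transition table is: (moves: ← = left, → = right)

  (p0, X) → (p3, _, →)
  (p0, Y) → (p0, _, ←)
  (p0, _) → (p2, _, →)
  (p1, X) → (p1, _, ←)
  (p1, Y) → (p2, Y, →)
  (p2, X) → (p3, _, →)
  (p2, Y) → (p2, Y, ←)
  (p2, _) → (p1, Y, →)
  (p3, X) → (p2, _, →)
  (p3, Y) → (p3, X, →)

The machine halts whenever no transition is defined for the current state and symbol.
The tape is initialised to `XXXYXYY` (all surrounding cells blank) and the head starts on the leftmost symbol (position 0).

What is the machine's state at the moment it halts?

p3

state=p0 head=0 tape=[X]XXYXYY_   (p0,X)→(p3,_,→)
state=p3 head=1 tape=_[X]XYXYY_   (p3,X)→(p2,_,→)
state=p2 head=2 tape=__[X]YXYY_   (p2,X)→(p3,_,→)
state=p3 head=3 tape=___[Y]XYY_   (p3,Y)→(p3,X,→)
state=p3 head=4 tape=___X[X]YY_   (p3,X)→(p2,_,→)
state=p2 head=5 tape=___X_[Y]Y_   (p2,Y)→(p2,Y,←)
state=p2 head=4 tape=___X[_]YY_   (p2,_)→(p1,Y,→)
state=p1 head=5 tape=___XY[Y]Y_   (p1,Y)→(p2,Y,→)
state=p2 head=6 tape=___XYY[Y]_   (p2,Y)→(p2,Y,←)
state=p2 head=5 tape=___XY[Y]Y_   (p2,Y)→(p2,Y,←)
state=p2 head=4 tape=___X[Y]YY_   (p2,Y)→(p2,Y,←)
state=p2 head=3 tape=___[X]YYY_   (p2,X)→(p3,_,→)
state=p3 head=4 tape=____[Y]YY_   (p3,Y)→(p3,X,→)
state=p3 head=5 tape=____X[Y]Y_   (p3,Y)→(p3,X,→)
state=p3 head=6 tape=____XX[Y]_   (p3,Y)→(p3,X,→)
state=p3 head=7 tape=____XXX[_]
No transition is defined for (p3, _); M halts in state p3.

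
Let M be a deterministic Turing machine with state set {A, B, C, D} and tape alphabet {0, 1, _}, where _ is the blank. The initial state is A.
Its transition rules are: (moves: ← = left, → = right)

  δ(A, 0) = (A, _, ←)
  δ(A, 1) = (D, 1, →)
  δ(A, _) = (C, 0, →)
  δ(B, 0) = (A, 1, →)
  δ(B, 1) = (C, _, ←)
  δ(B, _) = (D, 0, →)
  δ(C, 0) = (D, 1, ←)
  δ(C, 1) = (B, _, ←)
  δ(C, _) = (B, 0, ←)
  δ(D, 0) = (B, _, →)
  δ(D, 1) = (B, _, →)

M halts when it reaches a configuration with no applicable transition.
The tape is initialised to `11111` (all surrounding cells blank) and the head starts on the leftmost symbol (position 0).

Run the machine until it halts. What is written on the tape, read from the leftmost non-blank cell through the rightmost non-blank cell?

0_0_1

state=A head=0 tape=__[1]1111   (A,1)→(D,1,→)
state=D head=1 tape=__1[1]111   (D,1)→(B,_,→)
state=B head=2 tape=__1_[1]11   (B,1)→(C,_,←)
state=C head=1 tape=__1[_]_11   (C,_)→(B,0,←)
state=B head=0 tape=__[1]0_11   (B,1)→(C,_,←)
state=C head=-1 tape=_[_]_0_11   (C,_)→(B,0,←)
state=B head=-2 tape=[_]0_0_11   (B,_)→(D,0,→)
state=D head=-1 tape=0[0]_0_11   (D,0)→(B,_,→)
state=B head=0 tape=0_[_]0_11   (B,_)→(D,0,→)
state=D head=1 tape=0_0[0]_11   (D,0)→(B,_,→)
state=B head=2 tape=0_0_[_]11   (B,_)→(D,0,→)
state=D head=3 tape=0_0_0[1]1   (D,1)→(B,_,→)
state=B head=4 tape=0_0_0_[1]   (B,1)→(C,_,←)
state=C head=3 tape=0_0_0[_]_   (C,_)→(B,0,←)
state=B head=2 tape=0_0_[0]0_   (B,0)→(A,1,→)
state=A head=3 tape=0_0_1[0]_   (A,0)→(A,_,←)
state=A head=2 tape=0_0_[1]__   (A,1)→(D,1,→)
state=D head=3 tape=0_0_1[_]_
The non-blank tape span at halt is 0_0_1.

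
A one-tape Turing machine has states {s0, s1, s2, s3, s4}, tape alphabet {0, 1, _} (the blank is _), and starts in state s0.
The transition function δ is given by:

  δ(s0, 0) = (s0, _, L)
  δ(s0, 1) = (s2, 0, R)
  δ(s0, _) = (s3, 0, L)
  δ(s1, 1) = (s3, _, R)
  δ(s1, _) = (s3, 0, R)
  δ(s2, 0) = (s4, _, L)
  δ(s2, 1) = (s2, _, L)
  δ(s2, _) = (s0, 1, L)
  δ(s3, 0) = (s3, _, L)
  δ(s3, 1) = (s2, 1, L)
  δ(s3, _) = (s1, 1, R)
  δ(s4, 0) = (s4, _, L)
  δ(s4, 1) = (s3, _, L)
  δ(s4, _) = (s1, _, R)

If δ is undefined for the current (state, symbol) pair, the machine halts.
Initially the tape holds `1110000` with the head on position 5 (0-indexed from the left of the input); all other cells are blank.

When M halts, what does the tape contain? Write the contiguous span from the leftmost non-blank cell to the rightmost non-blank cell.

10_111__0

state=s0 head=5 tape=__11100[0]0   (s0,0)→(s0,_,L)
state=s0 head=4 tape=__1110[0]_0   (s0,0)→(s0,_,L)
state=s0 head=3 tape=__111[0]__0   (s0,0)→(s0,_,L)
state=s0 head=2 tape=__11[1]___0   (s0,1)→(s2,0,R)
state=s2 head=3 tape=__110[_]__0   (s2,_)→(s0,1,L)
state=s0 head=2 tape=__11[0]1__0   (s0,0)→(s0,_,L)
state=s0 head=1 tape=__1[1]_1__0   (s0,1)→(s2,0,R)
state=s2 head=2 tape=__10[_]1__0   (s2,_)→(s0,1,L)
state=s0 head=1 tape=__1[0]11__0   (s0,0)→(s0,_,L)
state=s0 head=0 tape=__[1]_11__0   (s0,1)→(s2,0,R)
state=s2 head=1 tape=__0[_]11__0   (s2,_)→(s0,1,L)
state=s0 head=0 tape=__[0]111__0   (s0,0)→(s0,_,L)
state=s0 head=-1 tape=_[_]_111__0   (s0,_)→(s3,0,L)
state=s3 head=-2 tape=[_]0_111__0   (s3,_)→(s1,1,R)
state=s1 head=-1 tape=1[0]_111__0
The non-blank tape span at halt is 10_111__0.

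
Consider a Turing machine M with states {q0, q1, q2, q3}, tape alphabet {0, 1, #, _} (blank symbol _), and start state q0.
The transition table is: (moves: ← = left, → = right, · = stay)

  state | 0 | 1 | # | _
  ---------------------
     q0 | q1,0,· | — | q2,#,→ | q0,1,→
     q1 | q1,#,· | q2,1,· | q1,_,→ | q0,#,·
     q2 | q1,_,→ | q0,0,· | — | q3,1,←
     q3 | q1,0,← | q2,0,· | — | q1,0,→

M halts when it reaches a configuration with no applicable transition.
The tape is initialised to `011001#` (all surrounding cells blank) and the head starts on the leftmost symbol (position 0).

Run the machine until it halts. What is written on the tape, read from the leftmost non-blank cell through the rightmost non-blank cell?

#1

state=q0 head=0 tape=[0]11001#__   (q0,0)→(q1,0,·)
state=q1 head=0 tape=[0]11001#__   (q1,0)→(q1,#,·)
state=q1 head=0 tape=[#]11001#__   (q1,#)→(q1,_,→)
state=q1 head=1 tape=_[1]1001#__   (q1,1)→(q2,1,·)
state=q2 head=1 tape=_[1]1001#__   (q2,1)→(q0,0,·)
state=q0 head=1 tape=_[0]1001#__   (q0,0)→(q1,0,·)
state=q1 head=1 tape=_[0]1001#__   (q1,0)→(q1,#,·)
state=q1 head=1 tape=_[#]1001#__   (q1,#)→(q1,_,→)
state=q1 head=2 tape=__[1]001#__   (q1,1)→(q2,1,·)
state=q2 head=2 tape=__[1]001#__   (q2,1)→(q0,0,·)
state=q0 head=2 tape=__[0]001#__   (q0,0)→(q1,0,·)
state=q1 head=2 tape=__[0]001#__   (q1,0)→(q1,#,·)
state=q1 head=2 tape=__[#]001#__   (q1,#)→(q1,_,→)
state=q1 head=3 tape=___[0]01#__   (q1,0)→(q1,#,·)
state=q1 head=3 tape=___[#]01#__   (q1,#)→(q1,_,→)
state=q1 head=4 tape=____[0]1#__   (q1,0)→(q1,#,·)
state=q1 head=4 tape=____[#]1#__   (q1,#)→(q1,_,→)
state=q1 head=5 tape=_____[1]#__   (q1,1)→(q2,1,·)
state=q2 head=5 tape=_____[1]#__   (q2,1)→(q0,0,·)
state=q0 head=5 tape=_____[0]#__   (q0,0)→(q1,0,·)
state=q1 head=5 tape=_____[0]#__   (q1,0)→(q1,#,·)
state=q1 head=5 tape=_____[#]#__   (q1,#)→(q1,_,→)
state=q1 head=6 tape=______[#]__   (q1,#)→(q1,_,→)
state=q1 head=7 tape=_______[_]_   (q1,_)→(q0,#,·)
state=q0 head=7 tape=_______[#]_   (q0,#)→(q2,#,→)
state=q2 head=8 tape=_______#[_]   (q2,_)→(q3,1,←)
state=q3 head=7 tape=_______[#]1
The non-blank tape span at halt is #1.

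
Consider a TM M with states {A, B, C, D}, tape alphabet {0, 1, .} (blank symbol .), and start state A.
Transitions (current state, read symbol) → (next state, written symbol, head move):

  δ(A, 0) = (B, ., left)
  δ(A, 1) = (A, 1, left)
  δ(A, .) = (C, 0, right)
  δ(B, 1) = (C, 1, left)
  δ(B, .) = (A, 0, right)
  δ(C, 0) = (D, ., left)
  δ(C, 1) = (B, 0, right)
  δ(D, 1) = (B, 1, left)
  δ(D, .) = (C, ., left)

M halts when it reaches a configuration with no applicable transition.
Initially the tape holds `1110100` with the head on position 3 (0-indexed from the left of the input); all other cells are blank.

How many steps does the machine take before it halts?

A | ..111[0]100   read 0 → write ., move left, go to B
B | ..11[1].100   read 1 → write 1, move left, go to C
C | ..1[1]1.100   read 1 → write 0, move right, go to B
B | ..10[1].100   read 1 → write 1, move left, go to C
C | ..1[0]1.100   read 0 → write ., move left, go to D
D | ..[1].1.100   read 1 → write 1, move left, go to B
B | .[.]1.1.100   read . → write 0, move right, go to A
A | .0[1].1.100   read 1 → write 1, move left, go to A
A | .[0]1.1.100   read 0 → write ., move left, go to B
B | [.].1.1.100   read . → write 0, move right, go to A
A | 0[.]1.1.100   read . → write 0, move right, go to C
C | 00[1].1.100   read 1 → write 0, move right, go to B
B | 000[.]1.100   read . → write 0, move right, go to A
A | 0000[1].100   read 1 → write 1, move left, go to A
A | 000[0]1.100   read 0 → write ., move left, go to B
B | 00[0].1.100
M halts after 15 transitions.

15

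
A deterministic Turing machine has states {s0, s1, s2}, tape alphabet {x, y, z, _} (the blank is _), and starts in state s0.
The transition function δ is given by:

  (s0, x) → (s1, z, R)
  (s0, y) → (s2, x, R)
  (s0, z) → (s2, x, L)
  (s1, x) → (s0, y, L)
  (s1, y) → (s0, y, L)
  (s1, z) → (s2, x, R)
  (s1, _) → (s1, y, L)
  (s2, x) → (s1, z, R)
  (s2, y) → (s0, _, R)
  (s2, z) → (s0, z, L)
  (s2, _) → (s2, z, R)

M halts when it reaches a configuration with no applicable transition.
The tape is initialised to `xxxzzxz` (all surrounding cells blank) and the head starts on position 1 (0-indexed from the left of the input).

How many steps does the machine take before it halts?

11

state=s0 head=1 tape=__x[x]xzzxz   (s0,x)→(s1,z,R)
state=s1 head=2 tape=__xz[x]zzxz   (s1,x)→(s0,y,L)
state=s0 head=1 tape=__x[z]yzzxz   (s0,z)→(s2,x,L)
state=s2 head=0 tape=__[x]xyzzxz   (s2,x)→(s1,z,R)
state=s1 head=1 tape=__z[x]yzzxz   (s1,x)→(s0,y,L)
state=s0 head=0 tape=__[z]yyzzxz   (s0,z)→(s2,x,L)
state=s2 head=-1 tape=_[_]xyyzzxz   (s2,_)→(s2,z,R)
state=s2 head=0 tape=_z[x]yyzzxz   (s2,x)→(s1,z,R)
state=s1 head=1 tape=_zz[y]yzzxz   (s1,y)→(s0,y,L)
state=s0 head=0 tape=_z[z]yyzzxz   (s0,z)→(s2,x,L)
state=s2 head=-1 tape=_[z]xyyzzxz   (s2,z)→(s0,z,L)
state=s0 head=-2 tape=[_]zxyyzzxz
M halts after 11 transitions.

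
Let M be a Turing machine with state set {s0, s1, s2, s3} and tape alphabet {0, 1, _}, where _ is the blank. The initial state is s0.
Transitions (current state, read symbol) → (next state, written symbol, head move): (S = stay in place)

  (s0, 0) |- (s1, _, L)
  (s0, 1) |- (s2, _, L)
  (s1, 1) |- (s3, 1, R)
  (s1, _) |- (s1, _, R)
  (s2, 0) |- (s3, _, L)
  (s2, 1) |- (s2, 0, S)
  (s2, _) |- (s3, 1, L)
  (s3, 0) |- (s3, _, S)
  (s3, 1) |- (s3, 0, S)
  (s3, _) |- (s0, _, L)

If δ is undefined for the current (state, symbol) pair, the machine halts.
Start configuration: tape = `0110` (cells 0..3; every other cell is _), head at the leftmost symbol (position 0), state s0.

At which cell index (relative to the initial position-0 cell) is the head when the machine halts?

s0 | __[0]110   read 0 → write _, move L, go to s1
s1 | _[_]_110   read _ → write _, move R, go to s1
s1 | __[_]110   read _ → write _, move R, go to s1
s1 | ___[1]10   read 1 → write 1, move R, go to s3
s3 | ___1[1]0   read 1 → write 0, move S, go to s3
s3 | ___1[0]0   read 0 → write _, move S, go to s3
s3 | ___1[_]0   read _ → write _, move L, go to s0
s0 | ___[1]_0   read 1 → write _, move L, go to s2
s2 | __[_]__0   read _ → write 1, move L, go to s3
s3 | _[_]1__0   read _ → write _, move L, go to s0
s0 | [_]_1__0
At halt the head is at cell -2.

-2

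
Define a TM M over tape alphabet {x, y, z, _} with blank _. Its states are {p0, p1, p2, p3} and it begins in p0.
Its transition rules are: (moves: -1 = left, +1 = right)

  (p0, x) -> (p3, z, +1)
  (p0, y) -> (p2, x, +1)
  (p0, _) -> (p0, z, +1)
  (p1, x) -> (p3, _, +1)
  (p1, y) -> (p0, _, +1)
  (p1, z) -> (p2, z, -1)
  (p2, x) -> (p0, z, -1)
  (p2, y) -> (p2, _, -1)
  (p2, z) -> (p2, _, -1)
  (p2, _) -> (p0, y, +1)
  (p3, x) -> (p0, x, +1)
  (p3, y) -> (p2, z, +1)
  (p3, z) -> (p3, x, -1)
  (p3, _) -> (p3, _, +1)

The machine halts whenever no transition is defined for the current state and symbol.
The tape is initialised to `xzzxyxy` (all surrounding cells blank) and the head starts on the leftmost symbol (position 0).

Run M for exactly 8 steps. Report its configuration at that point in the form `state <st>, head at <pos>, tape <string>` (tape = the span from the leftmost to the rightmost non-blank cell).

state p3, head at 0, tape xxxxyxy

state=p0 head=0 tape=_[x]zzxyxy   (p0,x)→(p3,z,+1)
state=p3 head=1 tape=_z[z]zxyxy   (p3,z)→(p3,x,-1)
state=p3 head=0 tape=_[z]xzxyxy   (p3,z)→(p3,x,-1)
state=p3 head=-1 tape=[_]xxzxyxy   (p3,_)→(p3,_,+1)
state=p3 head=0 tape=_[x]xzxyxy   (p3,x)→(p0,x,+1)
state=p0 head=1 tape=_x[x]zxyxy   (p0,x)→(p3,z,+1)
state=p3 head=2 tape=_xz[z]xyxy   (p3,z)→(p3,x,-1)
state=p3 head=1 tape=_x[z]xxyxy   (p3,z)→(p3,x,-1)
state=p3 head=0 tape=_[x]xxxyxy
After 8 steps: state p3, head at 0, tape xxxxyxy.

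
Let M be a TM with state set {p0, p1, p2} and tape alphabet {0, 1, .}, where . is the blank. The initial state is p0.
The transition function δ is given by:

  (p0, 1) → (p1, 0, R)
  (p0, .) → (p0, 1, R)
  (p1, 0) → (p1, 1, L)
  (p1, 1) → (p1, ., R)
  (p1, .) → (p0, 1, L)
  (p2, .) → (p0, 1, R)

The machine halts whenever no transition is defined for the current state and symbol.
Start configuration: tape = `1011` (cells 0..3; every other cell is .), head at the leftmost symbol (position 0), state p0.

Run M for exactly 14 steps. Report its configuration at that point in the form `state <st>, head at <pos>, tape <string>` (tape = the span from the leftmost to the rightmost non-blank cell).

state p0, head at 4, tape 10...101

state=p0 head=0 tape=..[1]011..   (p0,1)→(p1,0,R)
state=p1 head=1 tape=..0[0]11..   (p1,0)→(p1,1,L)
state=p1 head=0 tape=..[0]111..   (p1,0)→(p1,1,L)
state=p1 head=-1 tape=.[.]1111..   (p1,.)→(p0,1,L)
state=p0 head=-2 tape=[.]11111..   (p0,.)→(p0,1,R)
state=p0 head=-1 tape=1[1]1111..   (p0,1)→(p1,0,R)
state=p1 head=0 tape=10[1]111..   (p1,1)→(p1,.,R)
state=p1 head=1 tape=10.[1]11..   (p1,1)→(p1,.,R)
state=p1 head=2 tape=10..[1]1..   (p1,1)→(p1,.,R)
state=p1 head=3 tape=10...[1]..   (p1,1)→(p1,.,R)
state=p1 head=4 tape=10....[.].   (p1,.)→(p0,1,L)
state=p0 head=3 tape=10...[.]1.   (p0,.)→(p0,1,R)
state=p0 head=4 tape=10...1[1].   (p0,1)→(p1,0,R)
state=p1 head=5 tape=10...10[.]   (p1,.)→(p0,1,L)
state=p0 head=4 tape=10...1[0]1
After 14 steps: state p0, head at 4, tape 10...101.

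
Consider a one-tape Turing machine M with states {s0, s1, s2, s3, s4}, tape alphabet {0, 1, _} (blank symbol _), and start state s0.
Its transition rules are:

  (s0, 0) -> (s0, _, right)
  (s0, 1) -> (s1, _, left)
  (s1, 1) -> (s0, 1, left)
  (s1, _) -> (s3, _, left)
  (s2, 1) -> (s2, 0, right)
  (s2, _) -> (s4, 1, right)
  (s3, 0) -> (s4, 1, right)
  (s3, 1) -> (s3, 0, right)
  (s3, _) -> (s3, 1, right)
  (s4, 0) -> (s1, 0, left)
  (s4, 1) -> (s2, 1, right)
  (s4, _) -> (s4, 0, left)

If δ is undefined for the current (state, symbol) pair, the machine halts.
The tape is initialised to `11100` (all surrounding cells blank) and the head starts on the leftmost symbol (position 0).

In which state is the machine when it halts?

s2

s0 | __[1]1100   read 1 → write _, move left, go to s1
s1 | _[_]_1100   read _ → write _, move left, go to s3
s3 | [_]__1100   read _ → write 1, move right, go to s3
s3 | 1[_]_1100   read _ → write 1, move right, go to s3
s3 | 11[_]1100   read _ → write 1, move right, go to s3
s3 | 111[1]100   read 1 → write 0, move right, go to s3
s3 | 1110[1]00   read 1 → write 0, move right, go to s3
s3 | 11100[0]0   read 0 → write 1, move right, go to s4
s4 | 111001[0]   read 0 → write 0, move left, go to s1
s1 | 11100[1]0   read 1 → write 1, move left, go to s0
s0 | 1110[0]10   read 0 → write _, move right, go to s0
s0 | 1110_[1]0   read 1 → write _, move left, go to s1
s1 | 1110[_]_0   read _ → write _, move left, go to s3
s3 | 111[0]__0   read 0 → write 1, move right, go to s4
s4 | 1111[_]_0   read _ → write 0, move left, go to s4
s4 | 111[1]0_0   read 1 → write 1, move right, go to s2
s2 | 1111[0]_0
No transition is defined for (s2, 0); M halts in state s2.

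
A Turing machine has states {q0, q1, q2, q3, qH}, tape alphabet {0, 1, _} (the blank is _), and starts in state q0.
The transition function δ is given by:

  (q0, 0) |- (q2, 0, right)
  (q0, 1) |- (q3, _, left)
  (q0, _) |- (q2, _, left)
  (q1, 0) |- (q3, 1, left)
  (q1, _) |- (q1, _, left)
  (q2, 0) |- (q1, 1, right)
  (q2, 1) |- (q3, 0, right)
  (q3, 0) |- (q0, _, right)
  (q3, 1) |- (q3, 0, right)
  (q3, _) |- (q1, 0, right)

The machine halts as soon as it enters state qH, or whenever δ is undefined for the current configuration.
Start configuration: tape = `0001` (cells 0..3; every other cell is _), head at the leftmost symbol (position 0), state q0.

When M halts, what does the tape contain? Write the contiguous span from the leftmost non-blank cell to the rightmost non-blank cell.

01

q0 | _[0]001__   read 0 → write 0, move right, go to q2
q2 | _0[0]01__   read 0 → write 1, move right, go to q1
q1 | _01[0]1__   read 0 → write 1, move left, go to q3
q3 | _0[1]11__   read 1 → write 0, move right, go to q3
q3 | _00[1]1__   read 1 → write 0, move right, go to q3
q3 | _000[1]__   read 1 → write 0, move right, go to q3
q3 | _0000[_]_   read _ → write 0, move right, go to q1
q1 | _00000[_]   read _ → write _, move left, go to q1
q1 | _0000[0]_   read 0 → write 1, move left, go to q3
q3 | _000[0]1_   read 0 → write _, move right, go to q0
q0 | _000_[1]_   read 1 → write _, move left, go to q3
q3 | _000[_]__   read _ → write 0, move right, go to q1
q1 | _0000[_]_   read _ → write _, move left, go to q1
q1 | _000[0]__   read 0 → write 1, move left, go to q3
q3 | _00[0]1__   read 0 → write _, move right, go to q0
q0 | _00_[1]__   read 1 → write _, move left, go to q3
q3 | _00[_]___   read _ → write 0, move right, go to q1
q1 | _000[_]__   read _ → write _, move left, go to q1
q1 | _00[0]___   read 0 → write 1, move left, go to q3
q3 | _0[0]1___   read 0 → write _, move right, go to q0
q0 | _0_[1]___   read 1 → write _, move left, go to q3
q3 | _0[_]____   read _ → write 0, move right, go to q1
q1 | _00[_]___   read _ → write _, move left, go to q1
q1 | _0[0]____   read 0 → write 1, move left, go to q3
q3 | _[0]1____   read 0 → write _, move right, go to q0
q0 | __[1]____   read 1 → write _, move left, go to q3
q3 | _[_]_____   read _ → write 0, move right, go to q1
q1 | _0[_]____   read _ → write _, move left, go to q1
q1 | _[0]_____   read 0 → write 1, move left, go to q3
q3 | [_]1_____   read _ → write 0, move right, go to q1
q1 | 0[1]_____
The non-blank tape span at halt is 01.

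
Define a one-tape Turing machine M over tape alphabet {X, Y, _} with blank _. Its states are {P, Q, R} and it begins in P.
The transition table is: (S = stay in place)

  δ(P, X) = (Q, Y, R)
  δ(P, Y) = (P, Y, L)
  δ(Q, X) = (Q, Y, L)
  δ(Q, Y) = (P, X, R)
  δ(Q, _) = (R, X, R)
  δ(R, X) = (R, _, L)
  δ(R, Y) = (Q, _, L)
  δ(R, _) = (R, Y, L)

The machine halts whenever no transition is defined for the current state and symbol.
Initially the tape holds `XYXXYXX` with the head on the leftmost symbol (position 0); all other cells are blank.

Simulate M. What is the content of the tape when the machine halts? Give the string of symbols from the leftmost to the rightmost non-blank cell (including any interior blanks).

state=P head=0 tape=[X]YXXYXX_   (P,X)→(Q,Y,R)
state=Q head=1 tape=Y[Y]XXYXX_   (Q,Y)→(P,X,R)
state=P head=2 tape=YX[X]XYXX_   (P,X)→(Q,Y,R)
state=Q head=3 tape=YXY[X]YXX_   (Q,X)→(Q,Y,L)
state=Q head=2 tape=YX[Y]YYXX_   (Q,Y)→(P,X,R)
state=P head=3 tape=YXX[Y]YXX_   (P,Y)→(P,Y,L)
state=P head=2 tape=YX[X]YYXX_   (P,X)→(Q,Y,R)
state=Q head=3 tape=YXY[Y]YXX_   (Q,Y)→(P,X,R)
state=P head=4 tape=YXYX[Y]XX_   (P,Y)→(P,Y,L)
state=P head=3 tape=YXY[X]YXX_   (P,X)→(Q,Y,R)
state=Q head=4 tape=YXYY[Y]XX_   (Q,Y)→(P,X,R)
state=P head=5 tape=YXYYX[X]X_   (P,X)→(Q,Y,R)
state=Q head=6 tape=YXYYXY[X]_   (Q,X)→(Q,Y,L)
state=Q head=5 tape=YXYYX[Y]Y_   (Q,Y)→(P,X,R)
state=P head=6 tape=YXYYXX[Y]_   (P,Y)→(P,Y,L)
state=P head=5 tape=YXYYX[X]Y_   (P,X)→(Q,Y,R)
state=Q head=6 tape=YXYYXY[Y]_   (Q,Y)→(P,X,R)
state=P head=7 tape=YXYYXYX[_]
The non-blank tape span at halt is YXYYXYX.

YXYYXYX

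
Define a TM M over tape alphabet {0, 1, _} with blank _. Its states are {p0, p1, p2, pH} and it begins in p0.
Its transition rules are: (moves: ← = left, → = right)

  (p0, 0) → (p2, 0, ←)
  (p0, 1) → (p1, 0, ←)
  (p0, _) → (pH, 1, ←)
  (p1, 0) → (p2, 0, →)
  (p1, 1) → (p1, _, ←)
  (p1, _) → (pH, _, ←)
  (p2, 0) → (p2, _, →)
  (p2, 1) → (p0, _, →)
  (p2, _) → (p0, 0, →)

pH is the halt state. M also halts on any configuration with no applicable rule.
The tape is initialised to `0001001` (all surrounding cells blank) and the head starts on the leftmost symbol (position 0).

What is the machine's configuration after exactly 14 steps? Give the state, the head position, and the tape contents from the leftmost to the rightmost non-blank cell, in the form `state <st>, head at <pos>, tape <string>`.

state=p0 head=0 tape=_[0]001001   (p0,0)→(p2,0,←)
state=p2 head=-1 tape=[_]0001001   (p2,_)→(p0,0,→)
state=p0 head=0 tape=0[0]001001   (p0,0)→(p2,0,←)
state=p2 head=-1 tape=[0]0001001   (p2,0)→(p2,_,→)
state=p2 head=0 tape=_[0]001001   (p2,0)→(p2,_,→)
state=p2 head=1 tape=__[0]01001   (p2,0)→(p2,_,→)
state=p2 head=2 tape=___[0]1001   (p2,0)→(p2,_,→)
state=p2 head=3 tape=____[1]001   (p2,1)→(p0,_,→)
state=p0 head=4 tape=_____[0]01   (p0,0)→(p2,0,←)
state=p2 head=3 tape=____[_]001   (p2,_)→(p0,0,→)
state=p0 head=4 tape=____0[0]01   (p0,0)→(p2,0,←)
state=p2 head=3 tape=____[0]001   (p2,0)→(p2,_,→)
state=p2 head=4 tape=_____[0]01   (p2,0)→(p2,_,→)
state=p2 head=5 tape=______[0]1   (p2,0)→(p2,_,→)
state=p2 head=6 tape=_______[1]
After 14 steps: state p2, head at 6, tape 1.

state p2, head at 6, tape 1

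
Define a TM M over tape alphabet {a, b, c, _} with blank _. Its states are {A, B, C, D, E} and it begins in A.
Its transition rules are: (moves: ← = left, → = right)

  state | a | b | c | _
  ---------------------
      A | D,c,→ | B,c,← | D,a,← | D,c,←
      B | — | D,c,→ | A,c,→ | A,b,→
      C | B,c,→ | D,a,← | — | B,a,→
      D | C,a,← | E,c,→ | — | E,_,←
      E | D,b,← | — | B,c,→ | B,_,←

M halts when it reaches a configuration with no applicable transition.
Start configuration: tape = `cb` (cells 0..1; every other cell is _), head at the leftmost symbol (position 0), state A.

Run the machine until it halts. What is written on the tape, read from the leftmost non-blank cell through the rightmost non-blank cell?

A | ___[c]b_   read c → write a, move ←, go to D
D | __[_]ab_   read _ → write _, move ←, go to E
E | _[_]_ab_   read _ → write _, move ←, go to B
B | [_]__ab_   read _ → write b, move →, go to A
A | b[_]_ab_   read _ → write c, move ←, go to D
D | [b]c_ab_   read b → write c, move →, go to E
E | c[c]_ab_   read c → write c, move →, go to B
B | cc[_]ab_   read _ → write b, move →, go to A
A | ccb[a]b_   read a → write c, move →, go to D
D | ccbc[b]_   read b → write c, move →, go to E
E | ccbcc[_]   read _ → write _, move ←, go to B
B | ccbc[c]_   read c → write c, move →, go to A
A | ccbcc[_]   read _ → write c, move ←, go to D
D | ccbc[c]c
The non-blank tape span at halt is ccbccc.

ccbccc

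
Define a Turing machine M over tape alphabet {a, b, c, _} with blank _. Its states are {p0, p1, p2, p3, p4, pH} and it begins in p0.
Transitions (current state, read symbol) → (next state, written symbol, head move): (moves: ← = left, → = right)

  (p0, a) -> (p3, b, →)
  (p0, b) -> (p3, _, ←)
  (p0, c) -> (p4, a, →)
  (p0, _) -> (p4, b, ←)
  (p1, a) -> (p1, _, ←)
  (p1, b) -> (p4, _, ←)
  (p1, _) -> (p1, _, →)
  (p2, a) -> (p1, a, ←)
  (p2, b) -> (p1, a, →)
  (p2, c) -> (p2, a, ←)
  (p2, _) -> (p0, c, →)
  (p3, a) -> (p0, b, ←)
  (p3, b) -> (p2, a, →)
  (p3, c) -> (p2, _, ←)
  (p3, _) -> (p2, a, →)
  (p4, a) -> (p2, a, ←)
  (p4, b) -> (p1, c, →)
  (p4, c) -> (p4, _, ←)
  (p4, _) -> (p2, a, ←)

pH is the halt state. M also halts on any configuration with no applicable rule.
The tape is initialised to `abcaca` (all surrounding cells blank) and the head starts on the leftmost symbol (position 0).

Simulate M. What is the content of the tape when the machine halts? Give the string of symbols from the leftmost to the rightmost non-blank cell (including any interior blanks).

c___baaaca

p0 | ____[a]bcaca   read a → write b, move →, go to p3
p3 | ____b[b]caca   read b → write a, move →, go to p2
p2 | ____ba[c]aca   read c → write a, move ←, go to p2
p2 | ____b[a]aaca   read a → write a, move ←, go to p1
p1 | ____[b]aaaca   read b → write _, move ←, go to p4
p4 | ___[_]_aaaca   read _ → write a, move ←, go to p2
p2 | __[_]a_aaaca   read _ → write c, move →, go to p0
p0 | __c[a]_aaaca   read a → write b, move →, go to p3
p3 | __cb[_]aaaca   read _ → write a, move →, go to p2
p2 | __cba[a]aaca   read a → write a, move ←, go to p1
p1 | __cb[a]aaaca   read a → write _, move ←, go to p1
p1 | __c[b]_aaaca   read b → write _, move ←, go to p4
p4 | __[c]__aaaca   read c → write _, move ←, go to p4
p4 | _[_]___aaaca   read _ → write a, move ←, go to p2
p2 | [_]a___aaaca   read _ → write c, move →, go to p0
p0 | c[a]___aaaca   read a → write b, move →, go to p3
p3 | cb[_]__aaaca   read _ → write a, move →, go to p2
p2 | cba[_]_aaaca   read _ → write c, move →, go to p0
p0 | cbac[_]aaaca   read _ → write b, move ←, go to p4
p4 | cba[c]baaaca   read c → write _, move ←, go to p4
p4 | cb[a]_baaaca   read a → write a, move ←, go to p2
p2 | c[b]a_baaaca   read b → write a, move →, go to p1
p1 | ca[a]_baaaca   read a → write _, move ←, go to p1
p1 | c[a]__baaaca   read a → write _, move ←, go to p1
p1 | [c]___baaaca
The non-blank tape span at halt is c___baaaca.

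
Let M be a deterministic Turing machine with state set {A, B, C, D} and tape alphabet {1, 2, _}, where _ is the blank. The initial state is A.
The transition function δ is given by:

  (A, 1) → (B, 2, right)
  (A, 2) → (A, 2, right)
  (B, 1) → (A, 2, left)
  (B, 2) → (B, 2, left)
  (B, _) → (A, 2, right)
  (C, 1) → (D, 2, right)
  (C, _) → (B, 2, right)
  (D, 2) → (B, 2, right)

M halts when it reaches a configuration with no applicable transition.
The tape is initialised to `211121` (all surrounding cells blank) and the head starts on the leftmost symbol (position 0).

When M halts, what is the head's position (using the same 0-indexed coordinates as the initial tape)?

A | _[2]11121__   read 2 → write 2, move right, go to A
A | _2[1]1121__   read 1 → write 2, move right, go to B
B | _22[1]121__   read 1 → write 2, move left, go to A
A | _2[2]2121__   read 2 → write 2, move right, go to A
A | _22[2]121__   read 2 → write 2, move right, go to A
A | _222[1]21__   read 1 → write 2, move right, go to B
B | _2222[2]1__   read 2 → write 2, move left, go to B
B | _222[2]21__   read 2 → write 2, move left, go to B
B | _22[2]221__   read 2 → write 2, move left, go to B
B | _2[2]2221__   read 2 → write 2, move left, go to B
B | _[2]22221__   read 2 → write 2, move left, go to B
B | [_]222221__   read _ → write 2, move right, go to A
A | 2[2]22221__   read 2 → write 2, move right, go to A
A | 22[2]2221__   read 2 → write 2, move right, go to A
A | 222[2]221__   read 2 → write 2, move right, go to A
A | 2222[2]21__   read 2 → write 2, move right, go to A
A | 22222[2]1__   read 2 → write 2, move right, go to A
A | 222222[1]__   read 1 → write 2, move right, go to B
B | 2222222[_]_   read _ → write 2, move right, go to A
A | 22222222[_]
At halt the head is at cell 7.

7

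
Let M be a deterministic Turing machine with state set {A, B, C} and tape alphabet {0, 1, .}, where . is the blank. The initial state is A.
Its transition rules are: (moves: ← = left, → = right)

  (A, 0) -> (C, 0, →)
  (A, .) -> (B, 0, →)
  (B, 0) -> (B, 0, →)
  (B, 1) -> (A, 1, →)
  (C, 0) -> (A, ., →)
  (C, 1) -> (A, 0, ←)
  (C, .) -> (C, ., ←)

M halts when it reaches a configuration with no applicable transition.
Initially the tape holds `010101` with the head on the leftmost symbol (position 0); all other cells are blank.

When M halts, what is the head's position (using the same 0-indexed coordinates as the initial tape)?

A | [0]10101..   read 0 → write 0, move →, go to C
C | 0[1]0101..   read 1 → write 0, move ←, go to A
A | [0]00101..   read 0 → write 0, move →, go to C
C | 0[0]0101..   read 0 → write ., move →, go to A
A | 0.[0]101..   read 0 → write 0, move →, go to C
C | 0.0[1]01..   read 1 → write 0, move ←, go to A
A | 0.[0]001..   read 0 → write 0, move →, go to C
C | 0.0[0]01..   read 0 → write ., move →, go to A
A | 0.0.[0]1..   read 0 → write 0, move →, go to C
C | 0.0.0[1]..   read 1 → write 0, move ←, go to A
A | 0.0.[0]0..   read 0 → write 0, move →, go to C
C | 0.0.0[0]..   read 0 → write ., move →, go to A
A | 0.0.0.[.].   read . → write 0, move →, go to B
B | 0.0.0.0[.]
At halt the head is at cell 7.

7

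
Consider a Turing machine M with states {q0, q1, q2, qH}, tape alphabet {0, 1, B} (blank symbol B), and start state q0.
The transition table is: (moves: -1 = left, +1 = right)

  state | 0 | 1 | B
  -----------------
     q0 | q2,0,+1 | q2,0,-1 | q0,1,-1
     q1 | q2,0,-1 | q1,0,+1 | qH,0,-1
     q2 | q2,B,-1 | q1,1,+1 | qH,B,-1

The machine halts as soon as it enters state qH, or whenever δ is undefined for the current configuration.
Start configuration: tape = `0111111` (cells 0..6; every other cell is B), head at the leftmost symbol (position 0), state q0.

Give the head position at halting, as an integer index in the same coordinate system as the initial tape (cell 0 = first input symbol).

q0 | [0]111111B   read 0 → write 0, move +1, go to q2
q2 | 0[1]11111B   read 1 → write 1, move +1, go to q1
q1 | 01[1]1111B   read 1 → write 0, move +1, go to q1
q1 | 010[1]111B   read 1 → write 0, move +1, go to q1
q1 | 0100[1]11B   read 1 → write 0, move +1, go to q1
q1 | 01000[1]1B   read 1 → write 0, move +1, go to q1
q1 | 010000[1]B   read 1 → write 0, move +1, go to q1
q1 | 0100000[B]   read B → write 0, move -1, go to qH
qH | 010000[0]0
At halt the head is at cell 6.

6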